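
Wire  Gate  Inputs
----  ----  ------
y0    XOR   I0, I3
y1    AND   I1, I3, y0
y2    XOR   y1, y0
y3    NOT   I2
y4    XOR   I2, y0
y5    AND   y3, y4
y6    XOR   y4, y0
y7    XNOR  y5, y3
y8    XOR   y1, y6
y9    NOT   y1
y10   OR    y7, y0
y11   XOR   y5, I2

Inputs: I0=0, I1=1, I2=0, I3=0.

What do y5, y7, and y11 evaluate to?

y5 = 0  y7 = 0  y11 = 0

y0 = I0 XOR I3 = 0 XOR 0 = 0
y3 = NOT I2 = NOT 0 = 1
y4 = I2 XOR y0 = 0 XOR 0 = 0
y5 = y3 AND y4 = 1 AND 0 = 0
y7 = y5 XNOR y3 = 0 XNOR 1 = 0
y11 = y5 XOR I2 = 0 XOR 0 = 0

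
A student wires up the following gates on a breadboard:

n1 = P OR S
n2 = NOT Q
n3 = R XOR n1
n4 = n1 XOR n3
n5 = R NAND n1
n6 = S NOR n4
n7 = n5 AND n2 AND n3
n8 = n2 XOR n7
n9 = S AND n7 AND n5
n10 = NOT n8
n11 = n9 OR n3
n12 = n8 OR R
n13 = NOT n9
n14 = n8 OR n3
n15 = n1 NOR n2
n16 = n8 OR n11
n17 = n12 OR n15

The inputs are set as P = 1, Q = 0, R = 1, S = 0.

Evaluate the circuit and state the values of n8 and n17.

n1 = P OR S = 1 OR 0 = 1
n2 = NOT Q = NOT 0 = 1
n3 = R XOR n1 = 1 XOR 1 = 0
n5 = R NAND n1 = 1 NAND 1 = 0
n7 = n5 AND n2 AND n3 = 0 AND 1 AND 0 = 0
n8 = n2 XOR n7 = 1 XOR 0 = 1
n12 = n8 OR R = 1 OR 1 = 1
n15 = n1 NOR n2 = 1 NOR 1 = 0
n17 = n12 OR n15 = 1 OR 0 = 1

n8 = 1, n17 = 1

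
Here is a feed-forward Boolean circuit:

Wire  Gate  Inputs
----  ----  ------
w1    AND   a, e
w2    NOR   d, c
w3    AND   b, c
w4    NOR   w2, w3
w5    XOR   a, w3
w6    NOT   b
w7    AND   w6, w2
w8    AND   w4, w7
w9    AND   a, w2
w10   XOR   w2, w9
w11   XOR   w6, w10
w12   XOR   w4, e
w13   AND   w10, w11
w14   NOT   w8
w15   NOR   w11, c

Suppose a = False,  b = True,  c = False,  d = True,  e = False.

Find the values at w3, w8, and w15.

w3 = False  w8 = False  w15 = True

w2 = d NOR c = True NOR False = False
w3 = b AND c = True AND False = False
w4 = w2 NOR w3 = False NOR False = True
w6 = NOT b = NOT True = False
w7 = w6 AND w2 = False AND False = False
w8 = w4 AND w7 = True AND False = False
w9 = a AND w2 = False AND False = False
w10 = w2 XOR w9 = False XOR False = False
w11 = w6 XOR w10 = False XOR False = False
w15 = w11 NOR c = False NOR False = True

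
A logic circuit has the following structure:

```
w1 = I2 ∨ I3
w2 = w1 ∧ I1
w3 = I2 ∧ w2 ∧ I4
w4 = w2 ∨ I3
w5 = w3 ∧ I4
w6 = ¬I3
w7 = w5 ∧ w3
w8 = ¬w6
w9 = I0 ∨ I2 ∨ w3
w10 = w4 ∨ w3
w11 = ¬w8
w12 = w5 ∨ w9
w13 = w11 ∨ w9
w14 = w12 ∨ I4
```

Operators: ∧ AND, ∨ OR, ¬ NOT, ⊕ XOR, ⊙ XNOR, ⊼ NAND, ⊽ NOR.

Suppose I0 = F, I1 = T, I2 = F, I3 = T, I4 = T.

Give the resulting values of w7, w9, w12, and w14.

w7 = F; w9 = F; w12 = F; w14 = T

w1 = I2 OR I3 = F OR T = T
w2 = w1 AND I1 = T AND T = T
w3 = I2 AND w2 AND I4 = F AND T AND T = F
w5 = w3 AND I4 = F AND T = F
w7 = w5 AND w3 = F AND F = F
w9 = I0 OR I2 OR w3 = F OR F OR F = F
w12 = w5 OR w9 = F OR F = F
w14 = w12 OR I4 = F OR T = T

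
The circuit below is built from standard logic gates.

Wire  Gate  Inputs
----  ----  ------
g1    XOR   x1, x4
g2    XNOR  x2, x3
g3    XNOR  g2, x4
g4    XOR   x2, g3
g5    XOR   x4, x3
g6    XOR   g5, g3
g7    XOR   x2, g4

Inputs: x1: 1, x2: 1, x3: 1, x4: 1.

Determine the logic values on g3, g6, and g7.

g3 = 1, g6 = 1, g7 = 1

g2 = x2 XNOR x3 = 1 XNOR 1 = 1
g3 = g2 XNOR x4 = 1 XNOR 1 = 1
g4 = x2 XOR g3 = 1 XOR 1 = 0
g5 = x4 XOR x3 = 1 XOR 1 = 0
g6 = g5 XOR g3 = 0 XOR 1 = 1
g7 = x2 XOR g4 = 1 XOR 0 = 1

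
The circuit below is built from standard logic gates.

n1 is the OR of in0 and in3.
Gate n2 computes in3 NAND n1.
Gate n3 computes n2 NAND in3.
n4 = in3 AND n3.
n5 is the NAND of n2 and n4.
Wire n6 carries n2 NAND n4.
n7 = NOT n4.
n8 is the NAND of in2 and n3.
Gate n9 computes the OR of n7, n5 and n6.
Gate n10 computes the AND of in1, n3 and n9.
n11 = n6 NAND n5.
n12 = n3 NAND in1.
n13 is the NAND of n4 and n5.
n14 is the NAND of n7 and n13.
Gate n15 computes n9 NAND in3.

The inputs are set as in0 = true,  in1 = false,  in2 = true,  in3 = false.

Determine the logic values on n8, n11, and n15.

n8 = false  n11 = false  n15 = true

n1 = in0 OR in3 = true OR false = true
n2 = in3 NAND n1 = false NAND true = true
n3 = n2 NAND in3 = true NAND false = true
n4 = in3 AND n3 = false AND true = false
n5 = n2 NAND n4 = true NAND false = true
n6 = n2 NAND n4 = true NAND false = true
n7 = NOT n4 = NOT false = true
n8 = in2 NAND n3 = true NAND true = false
n9 = n7 OR n5 OR n6 = true OR true OR true = true
n11 = n6 NAND n5 = true NAND true = false
n15 = n9 NAND in3 = true NAND false = true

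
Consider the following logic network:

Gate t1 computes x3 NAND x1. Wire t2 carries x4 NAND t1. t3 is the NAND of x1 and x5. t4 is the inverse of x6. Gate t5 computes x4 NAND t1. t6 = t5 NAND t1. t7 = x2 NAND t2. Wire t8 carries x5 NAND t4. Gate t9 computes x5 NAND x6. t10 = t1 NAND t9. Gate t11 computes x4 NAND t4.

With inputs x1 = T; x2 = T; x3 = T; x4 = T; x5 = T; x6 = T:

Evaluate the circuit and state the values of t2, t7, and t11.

t2 = T; t7 = F; t11 = T

t1 = x3 NAND x1 = T NAND T = F
t2 = x4 NAND t1 = T NAND F = T
t4 = NOT x6 = NOT T = F
t7 = x2 NAND t2 = T NAND T = F
t11 = x4 NAND t4 = T NAND F = T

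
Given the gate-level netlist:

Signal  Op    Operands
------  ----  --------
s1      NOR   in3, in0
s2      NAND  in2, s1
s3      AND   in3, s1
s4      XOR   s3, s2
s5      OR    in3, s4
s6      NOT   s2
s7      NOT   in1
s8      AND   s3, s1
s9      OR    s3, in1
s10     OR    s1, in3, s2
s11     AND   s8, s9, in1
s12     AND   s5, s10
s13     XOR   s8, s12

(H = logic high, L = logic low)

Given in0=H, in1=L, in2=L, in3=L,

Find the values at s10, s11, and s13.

s10 = H, s11 = L, s13 = H

s1 = in3 NOR in0 = L NOR H = L
s2 = in2 NAND s1 = L NAND L = H
s3 = in3 AND s1 = L AND L = L
s4 = s3 XOR s2 = L XOR H = H
s5 = in3 OR s4 = L OR H = H
s8 = s3 AND s1 = L AND L = L
s9 = s3 OR in1 = L OR L = L
s10 = s1 OR in3 OR s2 = L OR L OR H = H
s11 = s8 AND s9 AND in1 = L AND L AND L = L
s12 = s5 AND s10 = H AND H = H
s13 = s8 XOR s12 = L XOR H = H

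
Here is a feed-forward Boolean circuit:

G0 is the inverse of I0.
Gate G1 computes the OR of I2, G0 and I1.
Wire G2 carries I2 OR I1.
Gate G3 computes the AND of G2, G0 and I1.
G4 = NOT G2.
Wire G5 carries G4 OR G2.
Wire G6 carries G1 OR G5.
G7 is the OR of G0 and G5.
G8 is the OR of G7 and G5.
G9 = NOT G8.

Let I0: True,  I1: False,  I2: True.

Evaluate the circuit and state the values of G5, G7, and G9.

G5 = True; G7 = True; G9 = False

G0 = NOT I0 = NOT True = False
G2 = I2 OR I1 = True OR False = True
G4 = NOT G2 = NOT True = False
G5 = G4 OR G2 = False OR True = True
G7 = G0 OR G5 = False OR True = True
G8 = G7 OR G5 = True OR True = True
G9 = NOT G8 = NOT True = False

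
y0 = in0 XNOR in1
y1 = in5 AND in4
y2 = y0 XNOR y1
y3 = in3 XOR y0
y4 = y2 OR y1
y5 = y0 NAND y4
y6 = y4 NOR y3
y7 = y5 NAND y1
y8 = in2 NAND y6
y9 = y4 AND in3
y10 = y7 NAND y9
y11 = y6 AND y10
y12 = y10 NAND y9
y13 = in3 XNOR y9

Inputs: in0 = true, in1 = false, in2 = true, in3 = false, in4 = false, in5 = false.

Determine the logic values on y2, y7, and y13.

y2 = true  y7 = true  y13 = true

y0 = in0 XNOR in1 = true XNOR false = false
y1 = in5 AND in4 = false AND false = false
y2 = y0 XNOR y1 = false XNOR false = true
y4 = y2 OR y1 = true OR false = true
y5 = y0 NAND y4 = false NAND true = true
y7 = y5 NAND y1 = true NAND false = true
y9 = y4 AND in3 = true AND false = false
y13 = in3 XNOR y9 = false XNOR false = true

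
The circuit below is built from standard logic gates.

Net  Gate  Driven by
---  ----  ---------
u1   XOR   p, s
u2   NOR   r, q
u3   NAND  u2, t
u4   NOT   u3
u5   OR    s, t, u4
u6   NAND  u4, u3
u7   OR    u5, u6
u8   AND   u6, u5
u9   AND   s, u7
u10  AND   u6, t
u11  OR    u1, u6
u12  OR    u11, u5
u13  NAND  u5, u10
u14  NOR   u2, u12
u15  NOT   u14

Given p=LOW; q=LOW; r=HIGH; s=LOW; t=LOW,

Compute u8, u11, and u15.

u1 = p XOR s = LOW XOR LOW = LOW
u2 = r NOR q = HIGH NOR LOW = LOW
u3 = u2 NAND t = LOW NAND LOW = HIGH
u4 = NOT u3 = NOT HIGH = LOW
u5 = s OR t OR u4 = LOW OR LOW OR LOW = LOW
u6 = u4 NAND u3 = LOW NAND HIGH = HIGH
u8 = u6 AND u5 = HIGH AND LOW = LOW
u11 = u1 OR u6 = LOW OR HIGH = HIGH
u12 = u11 OR u5 = HIGH OR LOW = HIGH
u14 = u2 NOR u12 = LOW NOR HIGH = LOW
u15 = NOT u14 = NOT LOW = HIGH

u8 = LOW, u11 = HIGH, u15 = HIGH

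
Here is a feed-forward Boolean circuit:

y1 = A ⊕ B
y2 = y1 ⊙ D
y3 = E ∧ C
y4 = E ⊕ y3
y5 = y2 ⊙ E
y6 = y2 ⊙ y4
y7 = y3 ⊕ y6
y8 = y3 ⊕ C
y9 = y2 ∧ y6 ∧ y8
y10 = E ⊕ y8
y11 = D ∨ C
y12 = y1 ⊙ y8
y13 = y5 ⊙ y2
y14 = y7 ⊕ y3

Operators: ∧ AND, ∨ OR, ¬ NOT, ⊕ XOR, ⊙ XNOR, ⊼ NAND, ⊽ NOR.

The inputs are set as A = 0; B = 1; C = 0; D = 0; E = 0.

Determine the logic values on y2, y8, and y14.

y2 = 0, y8 = 0, y14 = 1

y1 = A XOR B = 0 XOR 1 = 1
y2 = y1 XNOR D = 1 XNOR 0 = 0
y3 = E AND C = 0 AND 0 = 0
y4 = E XOR y3 = 0 XOR 0 = 0
y6 = y2 XNOR y4 = 0 XNOR 0 = 1
y7 = y3 XOR y6 = 0 XOR 1 = 1
y8 = y3 XOR C = 0 XOR 0 = 0
y14 = y7 XOR y3 = 1 XOR 0 = 1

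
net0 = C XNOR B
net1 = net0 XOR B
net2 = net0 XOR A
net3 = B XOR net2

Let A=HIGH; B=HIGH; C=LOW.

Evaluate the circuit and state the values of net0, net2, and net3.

net0 = LOW, net2 = HIGH, net3 = LOW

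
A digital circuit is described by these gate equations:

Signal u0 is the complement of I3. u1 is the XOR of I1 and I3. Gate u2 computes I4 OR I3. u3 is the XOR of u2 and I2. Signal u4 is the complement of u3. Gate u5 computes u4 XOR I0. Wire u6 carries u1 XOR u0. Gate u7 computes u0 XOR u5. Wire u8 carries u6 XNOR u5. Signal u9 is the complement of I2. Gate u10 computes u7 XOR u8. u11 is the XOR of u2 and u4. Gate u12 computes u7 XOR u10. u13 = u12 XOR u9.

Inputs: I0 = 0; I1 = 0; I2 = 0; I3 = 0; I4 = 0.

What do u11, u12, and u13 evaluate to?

u0 = NOT I3 = NOT 0 = 1
u1 = I1 XOR I3 = 0 XOR 0 = 0
u2 = I4 OR I3 = 0 OR 0 = 0
u3 = u2 XOR I2 = 0 XOR 0 = 0
u4 = NOT u3 = NOT 0 = 1
u5 = u4 XOR I0 = 1 XOR 0 = 1
u6 = u1 XOR u0 = 0 XOR 1 = 1
u7 = u0 XOR u5 = 1 XOR 1 = 0
u8 = u6 XNOR u5 = 1 XNOR 1 = 1
u9 = NOT I2 = NOT 0 = 1
u10 = u7 XOR u8 = 0 XOR 1 = 1
u11 = u2 XOR u4 = 0 XOR 1 = 1
u12 = u7 XOR u10 = 0 XOR 1 = 1
u13 = u12 XOR u9 = 1 XOR 1 = 0

u11 = 1, u12 = 1, u13 = 0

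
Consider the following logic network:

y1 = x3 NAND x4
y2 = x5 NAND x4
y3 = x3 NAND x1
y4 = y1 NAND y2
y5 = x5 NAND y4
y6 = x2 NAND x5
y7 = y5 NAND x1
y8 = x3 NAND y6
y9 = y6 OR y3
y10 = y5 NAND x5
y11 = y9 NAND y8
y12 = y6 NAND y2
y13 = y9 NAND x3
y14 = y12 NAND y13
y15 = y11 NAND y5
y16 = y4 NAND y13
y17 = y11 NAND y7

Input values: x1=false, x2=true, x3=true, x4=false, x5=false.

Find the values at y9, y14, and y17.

y9 = true; y14 = true; y17 = false

y1 = x3 NAND x4 = true NAND false = true
y2 = x5 NAND x4 = false NAND false = true
y3 = x3 NAND x1 = true NAND false = true
y4 = y1 NAND y2 = true NAND true = false
y5 = x5 NAND y4 = false NAND false = true
y6 = x2 NAND x5 = true NAND false = true
y7 = y5 NAND x1 = true NAND false = true
y8 = x3 NAND y6 = true NAND true = false
y9 = y6 OR y3 = true OR true = true
y11 = y9 NAND y8 = true NAND false = true
y12 = y6 NAND y2 = true NAND true = false
y13 = y9 NAND x3 = true NAND true = false
y14 = y12 NAND y13 = false NAND false = true
y17 = y11 NAND y7 = true NAND true = false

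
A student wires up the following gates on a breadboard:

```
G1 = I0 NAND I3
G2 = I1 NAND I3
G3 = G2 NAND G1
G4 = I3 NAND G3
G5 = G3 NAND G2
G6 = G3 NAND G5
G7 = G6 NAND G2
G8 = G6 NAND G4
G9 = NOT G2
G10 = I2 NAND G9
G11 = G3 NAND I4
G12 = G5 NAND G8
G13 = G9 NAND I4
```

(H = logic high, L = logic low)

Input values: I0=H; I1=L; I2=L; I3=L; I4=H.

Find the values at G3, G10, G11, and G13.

G1 = I0 NAND I3 = H NAND L = H
G2 = I1 NAND I3 = L NAND L = H
G3 = G2 NAND G1 = H NAND H = L
G9 = NOT G2 = NOT H = L
G10 = I2 NAND G9 = L NAND L = H
G11 = G3 NAND I4 = L NAND H = H
G13 = G9 NAND I4 = L NAND H = H

G3 = L, G10 = H, G11 = H, G13 = H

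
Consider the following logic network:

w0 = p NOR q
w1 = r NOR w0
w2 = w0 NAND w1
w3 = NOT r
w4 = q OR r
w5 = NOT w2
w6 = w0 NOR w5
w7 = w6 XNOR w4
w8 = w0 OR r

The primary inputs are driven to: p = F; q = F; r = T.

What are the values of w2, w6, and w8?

w2 = T, w6 = F, w8 = T

w0 = p NOR q = F NOR F = T
w1 = r NOR w0 = T NOR T = F
w2 = w0 NAND w1 = T NAND F = T
w5 = NOT w2 = NOT T = F
w6 = w0 NOR w5 = T NOR F = F
w8 = w0 OR r = T OR T = T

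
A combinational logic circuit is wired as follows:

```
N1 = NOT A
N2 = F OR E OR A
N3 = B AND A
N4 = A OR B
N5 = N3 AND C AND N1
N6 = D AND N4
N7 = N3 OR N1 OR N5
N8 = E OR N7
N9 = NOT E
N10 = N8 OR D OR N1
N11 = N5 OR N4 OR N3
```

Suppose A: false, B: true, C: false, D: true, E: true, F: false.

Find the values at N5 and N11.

N1 = NOT A = NOT false = true
N3 = B AND A = true AND false = false
N4 = A OR B = false OR true = true
N5 = N3 AND C AND N1 = false AND false AND true = false
N11 = N5 OR N4 OR N3 = false OR true OR false = true

N5 = false, N11 = true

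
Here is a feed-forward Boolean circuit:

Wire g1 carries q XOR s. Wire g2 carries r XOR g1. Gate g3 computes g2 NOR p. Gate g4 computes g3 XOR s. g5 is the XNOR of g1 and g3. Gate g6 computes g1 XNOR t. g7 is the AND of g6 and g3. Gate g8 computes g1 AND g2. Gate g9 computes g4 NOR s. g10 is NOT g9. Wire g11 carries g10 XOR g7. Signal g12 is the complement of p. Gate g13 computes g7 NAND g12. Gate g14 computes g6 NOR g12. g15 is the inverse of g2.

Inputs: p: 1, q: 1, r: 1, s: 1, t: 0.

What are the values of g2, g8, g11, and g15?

g2 = 1, g8 = 0, g11 = 1, g15 = 0

g1 = q XOR s = 1 XOR 1 = 0
g2 = r XOR g1 = 1 XOR 0 = 1
g3 = g2 NOR p = 1 NOR 1 = 0
g4 = g3 XOR s = 0 XOR 1 = 1
g6 = g1 XNOR t = 0 XNOR 0 = 1
g7 = g6 AND g3 = 1 AND 0 = 0
g8 = g1 AND g2 = 0 AND 1 = 0
g9 = g4 NOR s = 1 NOR 1 = 0
g10 = NOT g9 = NOT 0 = 1
g11 = g10 XOR g7 = 1 XOR 0 = 1
g15 = NOT g2 = NOT 1 = 0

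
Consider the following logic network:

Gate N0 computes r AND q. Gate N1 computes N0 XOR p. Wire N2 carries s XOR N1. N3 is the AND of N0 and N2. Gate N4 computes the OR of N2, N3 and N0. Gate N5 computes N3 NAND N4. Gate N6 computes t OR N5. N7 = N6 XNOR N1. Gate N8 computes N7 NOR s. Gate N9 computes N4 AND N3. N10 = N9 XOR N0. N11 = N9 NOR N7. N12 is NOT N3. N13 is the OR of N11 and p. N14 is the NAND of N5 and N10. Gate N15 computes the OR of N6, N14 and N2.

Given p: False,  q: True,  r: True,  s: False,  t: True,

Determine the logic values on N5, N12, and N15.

N5 = False  N12 = False  N15 = True

N0 = r AND q = True AND True = True
N1 = N0 XOR p = True XOR False = True
N2 = s XOR N1 = False XOR True = True
N3 = N0 AND N2 = True AND True = True
N4 = N2 OR N3 OR N0 = True OR True OR True = True
N5 = N3 NAND N4 = True NAND True = False
N6 = t OR N5 = True OR False = True
N9 = N4 AND N3 = True AND True = True
N10 = N9 XOR N0 = True XOR True = False
N12 = NOT N3 = NOT True = False
N14 = N5 NAND N10 = False NAND False = True
N15 = N6 OR N14 OR N2 = True OR True OR True = True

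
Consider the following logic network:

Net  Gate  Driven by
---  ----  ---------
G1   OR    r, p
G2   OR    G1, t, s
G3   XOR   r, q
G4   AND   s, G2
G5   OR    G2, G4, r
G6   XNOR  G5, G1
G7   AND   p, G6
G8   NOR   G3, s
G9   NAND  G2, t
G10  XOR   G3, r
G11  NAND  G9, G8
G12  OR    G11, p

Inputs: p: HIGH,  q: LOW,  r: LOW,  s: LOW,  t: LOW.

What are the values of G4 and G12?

G1 = r OR p = LOW OR HIGH = HIGH
G2 = G1 OR t OR s = HIGH OR LOW OR LOW = HIGH
G3 = r XOR q = LOW XOR LOW = LOW
G4 = s AND G2 = LOW AND HIGH = LOW
G8 = G3 NOR s = LOW NOR LOW = HIGH
G9 = G2 NAND t = HIGH NAND LOW = HIGH
G11 = G9 NAND G8 = HIGH NAND HIGH = LOW
G12 = G11 OR p = LOW OR HIGH = HIGH

G4 = LOW  G12 = HIGH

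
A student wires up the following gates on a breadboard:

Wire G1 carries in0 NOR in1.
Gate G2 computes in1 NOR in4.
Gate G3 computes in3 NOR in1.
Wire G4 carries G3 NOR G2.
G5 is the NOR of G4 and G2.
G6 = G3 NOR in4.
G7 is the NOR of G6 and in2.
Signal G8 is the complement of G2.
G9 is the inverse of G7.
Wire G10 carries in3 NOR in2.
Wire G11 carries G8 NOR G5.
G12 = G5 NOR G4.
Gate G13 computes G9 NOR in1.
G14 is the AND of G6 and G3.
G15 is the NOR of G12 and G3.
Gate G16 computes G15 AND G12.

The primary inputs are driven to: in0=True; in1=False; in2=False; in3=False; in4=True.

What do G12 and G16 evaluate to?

G2 = in1 NOR in4 = False NOR True = False
G3 = in3 NOR in1 = False NOR False = True
G4 = G3 NOR G2 = True NOR False = False
G5 = G4 NOR G2 = False NOR False = True
G12 = G5 NOR G4 = True NOR False = False
G15 = G12 NOR G3 = False NOR True = False
G16 = G15 AND G12 = False AND False = False

G12 = False, G16 = False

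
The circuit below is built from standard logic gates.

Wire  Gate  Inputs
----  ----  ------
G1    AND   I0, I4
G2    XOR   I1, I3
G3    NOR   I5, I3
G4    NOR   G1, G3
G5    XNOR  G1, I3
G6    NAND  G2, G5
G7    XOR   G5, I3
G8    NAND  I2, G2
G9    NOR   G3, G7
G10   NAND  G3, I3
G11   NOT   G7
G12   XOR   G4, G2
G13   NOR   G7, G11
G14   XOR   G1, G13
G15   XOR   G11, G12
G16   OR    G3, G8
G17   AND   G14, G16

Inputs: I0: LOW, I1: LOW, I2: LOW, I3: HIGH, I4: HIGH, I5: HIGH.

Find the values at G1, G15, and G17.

G1 = I0 AND I4 = LOW AND HIGH = LOW
G2 = I1 XOR I3 = LOW XOR HIGH = HIGH
G3 = I5 NOR I3 = HIGH NOR HIGH = LOW
G4 = G1 NOR G3 = LOW NOR LOW = HIGH
G5 = G1 XNOR I3 = LOW XNOR HIGH = LOW
G7 = G5 XOR I3 = LOW XOR HIGH = HIGH
G8 = I2 NAND G2 = LOW NAND HIGH = HIGH
G11 = NOT G7 = NOT HIGH = LOW
G12 = G4 XOR G2 = HIGH XOR HIGH = LOW
G13 = G7 NOR G11 = HIGH NOR LOW = LOW
G14 = G1 XOR G13 = LOW XOR LOW = LOW
G15 = G11 XOR G12 = LOW XOR LOW = LOW
G16 = G3 OR G8 = LOW OR HIGH = HIGH
G17 = G14 AND G16 = LOW AND HIGH = LOW

G1 = LOW; G15 = LOW; G17 = LOW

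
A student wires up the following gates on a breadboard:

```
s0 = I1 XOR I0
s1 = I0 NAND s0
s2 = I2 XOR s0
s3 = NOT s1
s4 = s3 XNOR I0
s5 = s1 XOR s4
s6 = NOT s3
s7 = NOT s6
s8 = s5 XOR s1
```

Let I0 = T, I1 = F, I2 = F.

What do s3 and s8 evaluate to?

s0 = I1 XOR I0 = F XOR T = T
s1 = I0 NAND s0 = T NAND T = F
s3 = NOT s1 = NOT F = T
s4 = s3 XNOR I0 = T XNOR T = T
s5 = s1 XOR s4 = F XOR T = T
s8 = s5 XOR s1 = T XOR F = T

s3 = T; s8 = T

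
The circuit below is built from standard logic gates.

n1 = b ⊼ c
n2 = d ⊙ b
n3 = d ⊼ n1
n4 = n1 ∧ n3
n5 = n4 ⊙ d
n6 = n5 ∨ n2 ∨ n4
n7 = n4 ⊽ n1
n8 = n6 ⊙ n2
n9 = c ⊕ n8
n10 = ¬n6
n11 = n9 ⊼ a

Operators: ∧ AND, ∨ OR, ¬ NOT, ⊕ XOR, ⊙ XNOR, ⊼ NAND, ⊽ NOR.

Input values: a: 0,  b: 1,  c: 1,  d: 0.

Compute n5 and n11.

n1 = b NAND c = 1 NAND 1 = 0
n2 = d XNOR b = 0 XNOR 1 = 0
n3 = d NAND n1 = 0 NAND 0 = 1
n4 = n1 AND n3 = 0 AND 1 = 0
n5 = n4 XNOR d = 0 XNOR 0 = 1
n6 = n5 OR n2 OR n4 = 1 OR 0 OR 0 = 1
n8 = n6 XNOR n2 = 1 XNOR 0 = 0
n9 = c XOR n8 = 1 XOR 0 = 1
n11 = n9 NAND a = 1 NAND 0 = 1

n5 = 1, n11 = 1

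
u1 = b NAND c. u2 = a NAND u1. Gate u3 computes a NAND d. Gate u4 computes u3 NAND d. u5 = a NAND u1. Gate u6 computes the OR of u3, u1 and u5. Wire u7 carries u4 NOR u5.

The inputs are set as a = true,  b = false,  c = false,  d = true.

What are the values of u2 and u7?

u1 = b NAND c = false NAND false = true
u2 = a NAND u1 = true NAND true = false
u3 = a NAND d = true NAND true = false
u4 = u3 NAND d = false NAND true = true
u5 = a NAND u1 = true NAND true = false
u7 = u4 NOR u5 = true NOR false = false

u2 = false; u7 = false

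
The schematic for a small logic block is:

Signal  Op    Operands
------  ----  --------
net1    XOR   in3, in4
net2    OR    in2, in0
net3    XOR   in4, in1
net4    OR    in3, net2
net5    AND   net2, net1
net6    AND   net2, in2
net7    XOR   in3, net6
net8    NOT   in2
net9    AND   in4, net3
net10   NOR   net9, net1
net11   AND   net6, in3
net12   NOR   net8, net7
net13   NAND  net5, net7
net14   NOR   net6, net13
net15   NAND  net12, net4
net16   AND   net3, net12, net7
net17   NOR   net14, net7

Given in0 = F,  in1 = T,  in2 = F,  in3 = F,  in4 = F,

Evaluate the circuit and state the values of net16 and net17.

net16 = F; net17 = T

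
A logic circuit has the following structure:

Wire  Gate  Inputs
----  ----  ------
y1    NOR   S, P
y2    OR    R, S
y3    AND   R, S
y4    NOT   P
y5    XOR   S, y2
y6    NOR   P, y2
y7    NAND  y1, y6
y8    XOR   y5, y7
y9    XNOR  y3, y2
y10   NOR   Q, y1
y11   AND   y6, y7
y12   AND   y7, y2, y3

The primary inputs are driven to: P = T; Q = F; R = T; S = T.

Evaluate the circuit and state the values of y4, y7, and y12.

y1 = S NOR P = T NOR T = F
y2 = R OR S = T OR T = T
y3 = R AND S = T AND T = T
y4 = NOT P = NOT T = F
y6 = P NOR y2 = T NOR T = F
y7 = y1 NAND y6 = F NAND F = T
y12 = y7 AND y2 AND y3 = T AND T AND T = T

y4 = F, y7 = T, y12 = T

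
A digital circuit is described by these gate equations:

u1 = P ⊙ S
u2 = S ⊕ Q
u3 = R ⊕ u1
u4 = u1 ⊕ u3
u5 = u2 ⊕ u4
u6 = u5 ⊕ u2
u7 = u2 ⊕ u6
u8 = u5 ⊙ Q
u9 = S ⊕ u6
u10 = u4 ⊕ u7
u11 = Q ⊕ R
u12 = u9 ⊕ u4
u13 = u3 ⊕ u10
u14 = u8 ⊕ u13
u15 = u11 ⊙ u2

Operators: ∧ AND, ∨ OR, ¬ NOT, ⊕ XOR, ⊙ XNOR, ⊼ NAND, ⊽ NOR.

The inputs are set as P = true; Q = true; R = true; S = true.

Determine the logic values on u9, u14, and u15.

u9 = false; u14 = true; u15 = true

u1 = P XNOR S = true XNOR true = true
u2 = S XOR Q = true XOR true = false
u3 = R XOR u1 = true XOR true = false
u4 = u1 XOR u3 = true XOR false = true
u5 = u2 XOR u4 = false XOR true = true
u6 = u5 XOR u2 = true XOR false = true
u7 = u2 XOR u6 = false XOR true = true
u8 = u5 XNOR Q = true XNOR true = true
u9 = S XOR u6 = true XOR true = false
u10 = u4 XOR u7 = true XOR true = false
u11 = Q XOR R = true XOR true = false
u13 = u3 XOR u10 = false XOR false = false
u14 = u8 XOR u13 = true XOR false = true
u15 = u11 XNOR u2 = false XNOR false = true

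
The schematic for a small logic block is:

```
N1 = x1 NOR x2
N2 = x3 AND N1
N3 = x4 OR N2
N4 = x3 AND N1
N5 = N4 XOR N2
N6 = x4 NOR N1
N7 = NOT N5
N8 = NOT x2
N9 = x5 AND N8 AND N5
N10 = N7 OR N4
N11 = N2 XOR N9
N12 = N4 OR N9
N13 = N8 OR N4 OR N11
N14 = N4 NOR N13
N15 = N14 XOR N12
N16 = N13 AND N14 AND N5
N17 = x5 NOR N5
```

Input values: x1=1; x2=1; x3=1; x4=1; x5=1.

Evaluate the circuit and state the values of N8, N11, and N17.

N1 = x1 NOR x2 = 1 NOR 1 = 0
N2 = x3 AND N1 = 1 AND 0 = 0
N4 = x3 AND N1 = 1 AND 0 = 0
N5 = N4 XOR N2 = 0 XOR 0 = 0
N8 = NOT x2 = NOT 1 = 0
N9 = x5 AND N8 AND N5 = 1 AND 0 AND 0 = 0
N11 = N2 XOR N9 = 0 XOR 0 = 0
N17 = x5 NOR N5 = 1 NOR 0 = 0

N8 = 0; N11 = 0; N17 = 0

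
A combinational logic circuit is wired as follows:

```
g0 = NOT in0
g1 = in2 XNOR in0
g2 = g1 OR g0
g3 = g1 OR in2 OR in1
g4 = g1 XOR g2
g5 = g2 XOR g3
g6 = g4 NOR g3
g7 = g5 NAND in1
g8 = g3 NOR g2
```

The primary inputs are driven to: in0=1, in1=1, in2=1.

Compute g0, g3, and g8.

g0 = 0  g3 = 1  g8 = 0

g0 = NOT in0 = NOT 1 = 0
g1 = in2 XNOR in0 = 1 XNOR 1 = 1
g2 = g1 OR g0 = 1 OR 0 = 1
g3 = g1 OR in2 OR in1 = 1 OR 1 OR 1 = 1
g8 = g3 NOR g2 = 1 NOR 1 = 0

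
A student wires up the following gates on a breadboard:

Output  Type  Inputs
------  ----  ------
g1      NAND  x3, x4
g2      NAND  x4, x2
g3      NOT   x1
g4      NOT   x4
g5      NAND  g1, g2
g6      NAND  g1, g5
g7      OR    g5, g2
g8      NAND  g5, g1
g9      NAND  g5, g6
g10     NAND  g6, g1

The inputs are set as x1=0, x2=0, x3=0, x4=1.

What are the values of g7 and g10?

g1 = x3 NAND x4 = 0 NAND 1 = 1
g2 = x4 NAND x2 = 1 NAND 0 = 1
g5 = g1 NAND g2 = 1 NAND 1 = 0
g6 = g1 NAND g5 = 1 NAND 0 = 1
g7 = g5 OR g2 = 0 OR 1 = 1
g10 = g6 NAND g1 = 1 NAND 1 = 0

g7 = 1, g10 = 0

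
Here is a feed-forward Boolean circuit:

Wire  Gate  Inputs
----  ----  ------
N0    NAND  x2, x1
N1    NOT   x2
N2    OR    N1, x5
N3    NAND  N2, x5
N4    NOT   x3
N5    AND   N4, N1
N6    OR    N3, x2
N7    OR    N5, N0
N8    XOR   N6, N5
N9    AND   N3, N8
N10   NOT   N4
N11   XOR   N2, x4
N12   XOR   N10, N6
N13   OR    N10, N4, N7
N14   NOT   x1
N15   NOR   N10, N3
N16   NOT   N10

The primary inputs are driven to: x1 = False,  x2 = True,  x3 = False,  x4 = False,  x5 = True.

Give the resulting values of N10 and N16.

N10 = False, N16 = True

N4 = NOT x3 = NOT False = True
N10 = NOT N4 = NOT True = False
N16 = NOT N10 = NOT False = True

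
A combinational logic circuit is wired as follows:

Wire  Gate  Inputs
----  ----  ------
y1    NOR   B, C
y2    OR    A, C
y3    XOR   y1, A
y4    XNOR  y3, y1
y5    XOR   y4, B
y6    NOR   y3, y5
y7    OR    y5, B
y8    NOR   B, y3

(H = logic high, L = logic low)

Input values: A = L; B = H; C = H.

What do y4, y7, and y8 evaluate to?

y4 = H  y7 = H  y8 = L

y1 = B NOR C = H NOR H = L
y3 = y1 XOR A = L XOR L = L
y4 = y3 XNOR y1 = L XNOR L = H
y5 = y4 XOR B = H XOR H = L
y7 = y5 OR B = L OR H = H
y8 = B NOR y3 = H NOR L = L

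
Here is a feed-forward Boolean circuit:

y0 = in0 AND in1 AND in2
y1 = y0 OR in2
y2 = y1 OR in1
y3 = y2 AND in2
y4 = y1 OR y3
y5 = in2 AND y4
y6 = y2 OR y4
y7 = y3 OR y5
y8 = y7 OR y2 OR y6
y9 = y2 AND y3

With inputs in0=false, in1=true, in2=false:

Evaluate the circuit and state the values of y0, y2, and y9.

y0 = in0 AND in1 AND in2 = false AND true AND false = false
y1 = y0 OR in2 = false OR false = false
y2 = y1 OR in1 = false OR true = true
y3 = y2 AND in2 = true AND false = false
y9 = y2 AND y3 = true AND false = false

y0 = false, y2 = true, y9 = false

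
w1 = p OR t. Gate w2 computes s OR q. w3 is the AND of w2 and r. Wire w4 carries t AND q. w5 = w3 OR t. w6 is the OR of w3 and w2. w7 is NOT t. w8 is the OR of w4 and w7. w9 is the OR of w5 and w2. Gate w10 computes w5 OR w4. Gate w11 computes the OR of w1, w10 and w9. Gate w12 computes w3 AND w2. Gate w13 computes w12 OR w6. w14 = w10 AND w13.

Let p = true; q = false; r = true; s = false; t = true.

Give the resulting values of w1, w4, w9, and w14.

w1 = true, w4 = false, w9 = true, w14 = false

w1 = p OR t = true OR true = true
w2 = s OR q = false OR false = false
w3 = w2 AND r = false AND true = false
w4 = t AND q = true AND false = false
w5 = w3 OR t = false OR true = true
w6 = w3 OR w2 = false OR false = false
w9 = w5 OR w2 = true OR false = true
w10 = w5 OR w4 = true OR false = true
w12 = w3 AND w2 = false AND false = false
w13 = w12 OR w6 = false OR false = false
w14 = w10 AND w13 = true AND false = false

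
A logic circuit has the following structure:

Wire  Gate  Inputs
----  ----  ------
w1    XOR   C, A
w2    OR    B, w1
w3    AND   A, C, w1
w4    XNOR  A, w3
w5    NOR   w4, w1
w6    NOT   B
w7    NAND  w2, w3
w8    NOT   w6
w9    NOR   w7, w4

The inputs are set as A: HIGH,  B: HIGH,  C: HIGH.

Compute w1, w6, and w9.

w1 = LOW  w6 = LOW  w9 = LOW

w1 = C XOR A = HIGH XOR HIGH = LOW
w2 = B OR w1 = HIGH OR LOW = HIGH
w3 = A AND C AND w1 = HIGH AND HIGH AND LOW = LOW
w4 = A XNOR w3 = HIGH XNOR LOW = LOW
w6 = NOT B = NOT HIGH = LOW
w7 = w2 NAND w3 = HIGH NAND LOW = HIGH
w9 = w7 NOR w4 = HIGH NOR LOW = LOW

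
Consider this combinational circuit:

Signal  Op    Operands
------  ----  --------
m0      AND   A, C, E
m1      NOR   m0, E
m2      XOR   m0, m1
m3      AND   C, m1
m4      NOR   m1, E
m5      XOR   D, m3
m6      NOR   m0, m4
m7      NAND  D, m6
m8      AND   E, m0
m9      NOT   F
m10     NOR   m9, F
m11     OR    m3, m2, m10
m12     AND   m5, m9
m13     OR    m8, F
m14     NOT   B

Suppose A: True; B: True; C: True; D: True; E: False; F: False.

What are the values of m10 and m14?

m9 = NOT F = NOT False = True
m10 = m9 NOR F = True NOR False = False
m14 = NOT B = NOT True = False

m10 = False, m14 = False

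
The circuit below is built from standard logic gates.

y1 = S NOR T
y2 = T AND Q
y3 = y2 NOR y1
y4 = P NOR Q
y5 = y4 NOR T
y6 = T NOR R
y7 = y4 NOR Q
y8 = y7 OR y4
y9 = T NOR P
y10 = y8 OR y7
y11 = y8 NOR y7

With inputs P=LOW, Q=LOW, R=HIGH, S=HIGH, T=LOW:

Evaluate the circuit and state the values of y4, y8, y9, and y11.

y4 = HIGH, y8 = HIGH, y9 = HIGH, y11 = LOW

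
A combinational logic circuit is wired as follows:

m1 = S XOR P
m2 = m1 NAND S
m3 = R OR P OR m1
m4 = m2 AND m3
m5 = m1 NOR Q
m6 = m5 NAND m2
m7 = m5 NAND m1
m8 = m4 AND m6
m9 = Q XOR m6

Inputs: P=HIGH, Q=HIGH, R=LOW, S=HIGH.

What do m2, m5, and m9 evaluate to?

m2 = HIGH  m5 = LOW  m9 = LOW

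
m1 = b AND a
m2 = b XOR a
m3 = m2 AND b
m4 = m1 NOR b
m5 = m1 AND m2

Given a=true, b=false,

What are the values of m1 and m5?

m1 = false; m5 = false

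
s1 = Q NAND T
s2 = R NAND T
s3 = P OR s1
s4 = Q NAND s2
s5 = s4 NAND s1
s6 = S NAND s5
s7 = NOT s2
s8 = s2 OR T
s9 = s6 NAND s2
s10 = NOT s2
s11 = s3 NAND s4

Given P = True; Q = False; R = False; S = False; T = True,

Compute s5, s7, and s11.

s5 = False, s7 = False, s11 = False

s1 = Q NAND T = False NAND True = True
s2 = R NAND T = False NAND True = True
s3 = P OR s1 = True OR True = True
s4 = Q NAND s2 = False NAND True = True
s5 = s4 NAND s1 = True NAND True = False
s7 = NOT s2 = NOT True = False
s11 = s3 NAND s4 = True NAND True = False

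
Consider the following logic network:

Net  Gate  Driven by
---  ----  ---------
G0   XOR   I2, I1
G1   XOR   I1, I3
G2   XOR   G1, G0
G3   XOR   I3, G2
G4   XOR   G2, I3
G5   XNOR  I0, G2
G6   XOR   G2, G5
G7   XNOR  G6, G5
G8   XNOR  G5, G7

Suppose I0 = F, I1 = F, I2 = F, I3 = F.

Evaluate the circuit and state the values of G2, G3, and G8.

G0 = I2 XOR I1 = F XOR F = F
G1 = I1 XOR I3 = F XOR F = F
G2 = G1 XOR G0 = F XOR F = F
G3 = I3 XOR G2 = F XOR F = F
G5 = I0 XNOR G2 = F XNOR F = T
G6 = G2 XOR G5 = F XOR T = T
G7 = G6 XNOR G5 = T XNOR T = T
G8 = G5 XNOR G7 = T XNOR T = T

G2 = F; G3 = F; G8 = T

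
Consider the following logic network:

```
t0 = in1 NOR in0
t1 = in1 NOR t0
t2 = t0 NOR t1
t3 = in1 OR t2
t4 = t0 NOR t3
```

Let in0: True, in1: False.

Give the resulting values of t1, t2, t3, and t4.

t0 = in1 NOR in0 = False NOR True = False
t1 = in1 NOR t0 = False NOR False = True
t2 = t0 NOR t1 = False NOR True = False
t3 = in1 OR t2 = False OR False = False
t4 = t0 NOR t3 = False NOR False = True

t1 = True; t2 = False; t3 = False; t4 = True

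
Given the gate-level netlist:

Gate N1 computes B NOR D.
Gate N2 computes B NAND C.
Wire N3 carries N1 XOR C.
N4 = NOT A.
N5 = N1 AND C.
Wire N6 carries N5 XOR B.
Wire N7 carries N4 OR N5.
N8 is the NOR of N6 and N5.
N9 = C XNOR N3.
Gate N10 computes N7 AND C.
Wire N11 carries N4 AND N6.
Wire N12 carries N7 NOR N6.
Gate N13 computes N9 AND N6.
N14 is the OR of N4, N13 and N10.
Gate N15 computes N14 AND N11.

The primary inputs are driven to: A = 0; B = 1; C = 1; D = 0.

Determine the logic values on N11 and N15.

N1 = B NOR D = 1 NOR 0 = 0
N3 = N1 XOR C = 0 XOR 1 = 1
N4 = NOT A = NOT 0 = 1
N5 = N1 AND C = 0 AND 1 = 0
N6 = N5 XOR B = 0 XOR 1 = 1
N7 = N4 OR N5 = 1 OR 0 = 1
N9 = C XNOR N3 = 1 XNOR 1 = 1
N10 = N7 AND C = 1 AND 1 = 1
N11 = N4 AND N6 = 1 AND 1 = 1
N13 = N9 AND N6 = 1 AND 1 = 1
N14 = N4 OR N13 OR N10 = 1 OR 1 OR 1 = 1
N15 = N14 AND N11 = 1 AND 1 = 1

N11 = 1  N15 = 1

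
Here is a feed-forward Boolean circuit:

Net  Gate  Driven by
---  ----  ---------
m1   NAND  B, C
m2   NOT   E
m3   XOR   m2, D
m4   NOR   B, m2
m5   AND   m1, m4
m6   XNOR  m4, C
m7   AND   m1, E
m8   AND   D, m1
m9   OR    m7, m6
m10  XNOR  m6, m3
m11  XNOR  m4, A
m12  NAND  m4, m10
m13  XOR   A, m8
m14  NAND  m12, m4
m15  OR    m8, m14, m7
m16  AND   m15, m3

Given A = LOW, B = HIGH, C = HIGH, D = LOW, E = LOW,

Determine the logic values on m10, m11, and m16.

m10 = LOW, m11 = HIGH, m16 = HIGH

m1 = B NAND C = HIGH NAND HIGH = LOW
m2 = NOT E = NOT LOW = HIGH
m3 = m2 XOR D = HIGH XOR LOW = HIGH
m4 = B NOR m2 = HIGH NOR HIGH = LOW
m6 = m4 XNOR C = LOW XNOR HIGH = LOW
m7 = m1 AND E = LOW AND LOW = LOW
m8 = D AND m1 = LOW AND LOW = LOW
m10 = m6 XNOR m3 = LOW XNOR HIGH = LOW
m11 = m4 XNOR A = LOW XNOR LOW = HIGH
m12 = m4 NAND m10 = LOW NAND LOW = HIGH
m14 = m12 NAND m4 = HIGH NAND LOW = HIGH
m15 = m8 OR m14 OR m7 = LOW OR HIGH OR LOW = HIGH
m16 = m15 AND m3 = HIGH AND HIGH = HIGH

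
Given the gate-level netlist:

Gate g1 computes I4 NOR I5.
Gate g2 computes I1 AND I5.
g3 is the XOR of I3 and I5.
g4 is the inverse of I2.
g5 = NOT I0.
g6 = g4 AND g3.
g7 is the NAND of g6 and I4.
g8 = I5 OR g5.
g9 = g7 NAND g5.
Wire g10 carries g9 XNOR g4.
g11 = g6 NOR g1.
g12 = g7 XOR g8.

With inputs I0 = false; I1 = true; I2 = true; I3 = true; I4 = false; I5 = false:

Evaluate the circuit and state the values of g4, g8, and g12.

g3 = I3 XOR I5 = true XOR false = true
g4 = NOT I2 = NOT true = false
g5 = NOT I0 = NOT false = true
g6 = g4 AND g3 = false AND true = false
g7 = g6 NAND I4 = false NAND false = true
g8 = I5 OR g5 = false OR true = true
g12 = g7 XOR g8 = true XOR true = false

g4 = false, g8 = true, g12 = false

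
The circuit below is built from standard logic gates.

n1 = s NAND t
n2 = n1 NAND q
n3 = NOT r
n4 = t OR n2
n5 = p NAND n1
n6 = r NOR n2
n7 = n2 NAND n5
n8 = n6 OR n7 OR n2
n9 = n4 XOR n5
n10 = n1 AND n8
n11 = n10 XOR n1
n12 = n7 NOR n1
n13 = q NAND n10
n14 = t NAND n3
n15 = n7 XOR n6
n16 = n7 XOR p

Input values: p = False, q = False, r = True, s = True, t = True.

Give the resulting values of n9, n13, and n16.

n1 = s NAND t = True NAND True = False
n2 = n1 NAND q = False NAND False = True
n4 = t OR n2 = True OR True = True
n5 = p NAND n1 = False NAND False = True
n6 = r NOR n2 = True NOR True = False
n7 = n2 NAND n5 = True NAND True = False
n8 = n6 OR n7 OR n2 = False OR False OR True = True
n9 = n4 XOR n5 = True XOR True = False
n10 = n1 AND n8 = False AND True = False
n13 = q NAND n10 = False NAND False = True
n16 = n7 XOR p = False XOR False = False

n9 = False, n13 = True, n16 = False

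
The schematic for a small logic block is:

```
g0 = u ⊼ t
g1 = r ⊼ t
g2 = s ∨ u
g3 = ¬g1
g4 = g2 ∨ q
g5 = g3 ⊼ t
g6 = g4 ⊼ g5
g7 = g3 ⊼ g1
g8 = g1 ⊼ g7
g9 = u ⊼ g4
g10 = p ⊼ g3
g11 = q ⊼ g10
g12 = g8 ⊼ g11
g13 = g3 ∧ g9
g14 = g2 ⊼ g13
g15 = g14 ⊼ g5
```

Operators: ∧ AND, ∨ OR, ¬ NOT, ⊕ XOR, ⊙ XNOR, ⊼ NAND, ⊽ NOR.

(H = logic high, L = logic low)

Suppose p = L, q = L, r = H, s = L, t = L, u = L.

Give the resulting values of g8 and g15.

g8 = L  g15 = L

g1 = r NAND t = H NAND L = H
g2 = s OR u = L OR L = L
g3 = NOT g1 = NOT H = L
g4 = g2 OR q = L OR L = L
g5 = g3 NAND t = L NAND L = H
g7 = g3 NAND g1 = L NAND H = H
g8 = g1 NAND g7 = H NAND H = L
g9 = u NAND g4 = L NAND L = H
g13 = g3 AND g9 = L AND H = L
g14 = g2 NAND g13 = L NAND L = H
g15 = g14 NAND g5 = H NAND H = L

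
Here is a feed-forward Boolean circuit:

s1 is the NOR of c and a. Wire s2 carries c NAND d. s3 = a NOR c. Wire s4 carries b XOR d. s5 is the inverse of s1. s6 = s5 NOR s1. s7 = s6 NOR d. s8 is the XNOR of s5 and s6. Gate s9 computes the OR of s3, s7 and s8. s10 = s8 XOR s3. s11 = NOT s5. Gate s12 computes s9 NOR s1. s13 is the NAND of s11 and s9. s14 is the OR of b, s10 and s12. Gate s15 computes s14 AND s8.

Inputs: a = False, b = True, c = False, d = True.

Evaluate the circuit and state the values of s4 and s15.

s1 = c NOR a = False NOR False = True
s3 = a NOR c = False NOR False = True
s4 = b XOR d = True XOR True = False
s5 = NOT s1 = NOT True = False
s6 = s5 NOR s1 = False NOR True = False
s7 = s6 NOR d = False NOR True = False
s8 = s5 XNOR s6 = False XNOR False = True
s9 = s3 OR s7 OR s8 = True OR False OR True = True
s10 = s8 XOR s3 = True XOR True = False
s12 = s9 NOR s1 = True NOR True = False
s14 = b OR s10 OR s12 = True OR False OR False = True
s15 = s14 AND s8 = True AND True = True

s4 = False; s15 = True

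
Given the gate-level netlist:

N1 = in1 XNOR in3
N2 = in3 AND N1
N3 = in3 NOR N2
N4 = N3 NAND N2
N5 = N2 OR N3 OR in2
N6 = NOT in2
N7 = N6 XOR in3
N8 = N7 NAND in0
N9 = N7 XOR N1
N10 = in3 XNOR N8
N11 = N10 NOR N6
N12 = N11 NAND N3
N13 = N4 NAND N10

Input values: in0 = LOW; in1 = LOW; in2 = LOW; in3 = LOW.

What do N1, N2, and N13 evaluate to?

N1 = HIGH; N2 = LOW; N13 = HIGH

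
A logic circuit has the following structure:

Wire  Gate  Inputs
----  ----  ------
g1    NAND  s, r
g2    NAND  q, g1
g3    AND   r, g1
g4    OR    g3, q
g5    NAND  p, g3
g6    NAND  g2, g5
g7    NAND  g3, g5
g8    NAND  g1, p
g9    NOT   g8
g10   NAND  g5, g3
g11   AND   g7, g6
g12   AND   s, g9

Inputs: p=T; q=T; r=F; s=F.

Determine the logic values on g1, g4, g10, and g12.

g1 = s NAND r = F NAND F = T
g3 = r AND g1 = F AND T = F
g4 = g3 OR q = F OR T = T
g5 = p NAND g3 = T NAND F = T
g8 = g1 NAND p = T NAND T = F
g9 = NOT g8 = NOT F = T
g10 = g5 NAND g3 = T NAND F = T
g12 = s AND g9 = F AND T = F

g1 = T  g4 = T  g10 = T  g12 = F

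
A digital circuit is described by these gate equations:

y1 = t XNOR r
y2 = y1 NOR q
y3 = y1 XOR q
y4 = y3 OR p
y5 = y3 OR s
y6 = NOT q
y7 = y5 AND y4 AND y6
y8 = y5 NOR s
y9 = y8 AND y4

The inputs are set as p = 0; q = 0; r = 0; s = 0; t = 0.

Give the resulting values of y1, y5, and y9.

y1 = 1, y5 = 1, y9 = 0

y1 = t XNOR r = 0 XNOR 0 = 1
y3 = y1 XOR q = 1 XOR 0 = 1
y4 = y3 OR p = 1 OR 0 = 1
y5 = y3 OR s = 1 OR 0 = 1
y8 = y5 NOR s = 1 NOR 0 = 0
y9 = y8 AND y4 = 0 AND 1 = 0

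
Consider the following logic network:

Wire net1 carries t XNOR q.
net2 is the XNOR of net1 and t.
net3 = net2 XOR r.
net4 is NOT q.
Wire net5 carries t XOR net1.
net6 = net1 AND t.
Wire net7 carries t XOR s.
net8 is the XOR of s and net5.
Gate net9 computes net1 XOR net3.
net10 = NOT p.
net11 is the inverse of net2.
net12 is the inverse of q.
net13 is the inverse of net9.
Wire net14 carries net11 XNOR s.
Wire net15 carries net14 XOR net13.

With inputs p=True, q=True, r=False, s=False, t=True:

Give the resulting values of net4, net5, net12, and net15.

net4 = False, net5 = False, net12 = False, net15 = False

net1 = t XNOR q = True XNOR True = True
net2 = net1 XNOR t = True XNOR True = True
net3 = net2 XOR r = True XOR False = True
net4 = NOT q = NOT True = False
net5 = t XOR net1 = True XOR True = False
net9 = net1 XOR net3 = True XOR True = False
net11 = NOT net2 = NOT True = False
net12 = NOT q = NOT True = False
net13 = NOT net9 = NOT False = True
net14 = net11 XNOR s = False XNOR False = True
net15 = net14 XOR net13 = True XOR True = False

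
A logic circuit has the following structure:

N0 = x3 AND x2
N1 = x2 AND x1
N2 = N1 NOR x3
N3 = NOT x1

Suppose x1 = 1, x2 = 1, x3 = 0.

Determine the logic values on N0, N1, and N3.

N0 = x3 AND x2 = 0 AND 1 = 0
N1 = x2 AND x1 = 1 AND 1 = 1
N3 = NOT x1 = NOT 1 = 0

N0 = 0, N1 = 1, N3 = 0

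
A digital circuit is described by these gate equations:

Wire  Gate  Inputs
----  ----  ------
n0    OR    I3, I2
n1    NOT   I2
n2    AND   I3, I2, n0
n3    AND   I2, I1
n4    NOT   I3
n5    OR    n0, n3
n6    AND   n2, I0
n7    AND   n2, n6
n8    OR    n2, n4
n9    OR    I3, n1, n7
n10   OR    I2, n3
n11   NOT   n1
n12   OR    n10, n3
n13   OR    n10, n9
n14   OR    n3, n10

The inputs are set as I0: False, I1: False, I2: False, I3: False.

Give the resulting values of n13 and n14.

n13 = True; n14 = False

n0 = I3 OR I2 = False OR False = False
n1 = NOT I2 = NOT False = True
n2 = I3 AND I2 AND n0 = False AND False AND False = False
n3 = I2 AND I1 = False AND False = False
n6 = n2 AND I0 = False AND False = False
n7 = n2 AND n6 = False AND False = False
n9 = I3 OR n1 OR n7 = False OR True OR False = True
n10 = I2 OR n3 = False OR False = False
n13 = n10 OR n9 = False OR True = True
n14 = n3 OR n10 = False OR False = False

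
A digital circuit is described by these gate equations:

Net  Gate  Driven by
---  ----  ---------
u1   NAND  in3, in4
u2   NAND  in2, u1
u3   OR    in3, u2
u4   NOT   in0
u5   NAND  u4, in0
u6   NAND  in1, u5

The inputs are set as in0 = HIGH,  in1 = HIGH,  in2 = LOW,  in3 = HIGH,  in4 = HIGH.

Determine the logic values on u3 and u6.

u3 = HIGH; u6 = LOW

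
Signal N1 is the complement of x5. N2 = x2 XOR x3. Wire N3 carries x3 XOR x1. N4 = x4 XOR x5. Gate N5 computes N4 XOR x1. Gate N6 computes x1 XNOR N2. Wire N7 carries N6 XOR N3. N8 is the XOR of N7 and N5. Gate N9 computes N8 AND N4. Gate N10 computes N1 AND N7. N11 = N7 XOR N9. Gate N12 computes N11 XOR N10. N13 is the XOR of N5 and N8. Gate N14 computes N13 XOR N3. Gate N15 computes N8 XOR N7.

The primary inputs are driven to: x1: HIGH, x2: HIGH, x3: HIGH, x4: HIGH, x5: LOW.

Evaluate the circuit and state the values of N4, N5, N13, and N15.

N4 = HIGH  N5 = LOW  N13 = LOW  N15 = LOW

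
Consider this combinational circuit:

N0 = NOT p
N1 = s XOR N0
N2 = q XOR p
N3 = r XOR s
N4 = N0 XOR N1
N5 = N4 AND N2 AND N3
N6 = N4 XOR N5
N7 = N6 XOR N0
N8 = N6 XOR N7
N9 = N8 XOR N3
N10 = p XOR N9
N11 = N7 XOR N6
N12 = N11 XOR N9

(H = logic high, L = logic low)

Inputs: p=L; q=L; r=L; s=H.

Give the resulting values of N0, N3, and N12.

N0 = NOT p = NOT L = H
N1 = s XOR N0 = H XOR H = L
N2 = q XOR p = L XOR L = L
N3 = r XOR s = L XOR H = H
N4 = N0 XOR N1 = H XOR L = H
N5 = N4 AND N2 AND N3 = H AND L AND H = L
N6 = N4 XOR N5 = H XOR L = H
N7 = N6 XOR N0 = H XOR H = L
N8 = N6 XOR N7 = H XOR L = H
N9 = N8 XOR N3 = H XOR H = L
N11 = N7 XOR N6 = L XOR H = H
N12 = N11 XOR N9 = H XOR L = H

N0 = H; N3 = H; N12 = H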